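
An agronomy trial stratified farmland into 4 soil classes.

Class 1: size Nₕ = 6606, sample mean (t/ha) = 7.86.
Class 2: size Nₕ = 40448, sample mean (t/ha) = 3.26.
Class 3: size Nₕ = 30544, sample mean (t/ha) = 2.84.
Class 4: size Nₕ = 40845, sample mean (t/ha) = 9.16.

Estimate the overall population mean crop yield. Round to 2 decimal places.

5.44

N = 118443; weights Wₕ = Nₕ/N = (0.0558, 0.3415, 0.2579, 0.3448).
x̄_st = Σ Wₕ·x̄ₕ = 0.0558·7.86 + 0.3415·3.26 + 0.2579·2.84 + 0.3448·9.16 ≈ 5.4429...
→ 5.44.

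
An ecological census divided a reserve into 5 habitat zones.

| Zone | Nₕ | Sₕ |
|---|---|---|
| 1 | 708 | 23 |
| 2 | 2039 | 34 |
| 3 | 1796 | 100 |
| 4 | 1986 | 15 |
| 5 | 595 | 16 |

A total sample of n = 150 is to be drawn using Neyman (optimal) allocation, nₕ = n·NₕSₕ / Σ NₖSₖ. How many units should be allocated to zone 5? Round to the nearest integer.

1: NₕSₕ = 708·23 = 16284
2: NₕSₕ = 2039·34 = 69326
3: NₕSₕ = 1796·100 = 179600
4: NₕSₕ = 1986·15 = 29790
5: NₕSₕ = 595·16 = 9520
Σ NₕSₕ = 304520.
n_5 = 150·9520/304520 = 4.689... → 5.

5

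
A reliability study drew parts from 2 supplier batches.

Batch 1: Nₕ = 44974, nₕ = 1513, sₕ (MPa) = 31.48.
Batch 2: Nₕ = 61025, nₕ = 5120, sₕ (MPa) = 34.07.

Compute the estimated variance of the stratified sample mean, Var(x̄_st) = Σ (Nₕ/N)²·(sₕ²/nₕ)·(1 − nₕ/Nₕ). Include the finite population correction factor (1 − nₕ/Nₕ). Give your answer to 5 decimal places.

0.18278

N = 105999. Term for each stratum: Wₕ²sₕ²/nₕ·(1−nₕ/Nₕ).
Var(x̄_st) = 0.11394315 + 0.06883815 = 0.18278130 → 0.18278.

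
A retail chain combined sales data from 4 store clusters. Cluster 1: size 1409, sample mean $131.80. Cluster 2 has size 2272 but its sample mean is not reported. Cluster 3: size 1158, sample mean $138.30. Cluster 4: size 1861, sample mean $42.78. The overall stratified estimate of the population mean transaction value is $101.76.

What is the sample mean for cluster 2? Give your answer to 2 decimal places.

Σ Nₕx̄ₕ = N·μ, so 2272·x̄_2 = 6700·101.76 − (1409·131.80 + 1158·138.30 + 1861·42.78).
= 681792 − 425471.18 = 256320.82.
x̄_2 = 256320.82 / 2272 = 112.8173... → 112.82.

112.82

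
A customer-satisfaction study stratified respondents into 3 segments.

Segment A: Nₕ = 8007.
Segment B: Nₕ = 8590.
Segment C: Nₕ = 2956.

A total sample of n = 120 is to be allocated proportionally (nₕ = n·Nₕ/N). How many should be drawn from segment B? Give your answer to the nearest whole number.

Share of segment B = 8590/19553 = 0.43932.
Allocate 120 × 0.43932 = 52.718... → 53.

53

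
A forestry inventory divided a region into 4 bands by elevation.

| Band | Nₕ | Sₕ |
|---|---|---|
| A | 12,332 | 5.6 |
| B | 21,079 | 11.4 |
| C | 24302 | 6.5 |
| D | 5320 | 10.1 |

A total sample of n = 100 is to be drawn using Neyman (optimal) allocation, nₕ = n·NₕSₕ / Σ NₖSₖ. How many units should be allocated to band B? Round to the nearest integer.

46

A: NₕSₕ = 12332·5.6 = 69059.2
B: NₕSₕ = 21079·11.4 = 240300.6
C: NₕSₕ = 24302·6.5 = 157963
D: NₕSₕ = 5320·10.1 = 53732
Σ NₕSₕ = 521054.8.
n_B = 100·240300.6/521054.8 = 46.118... → 46.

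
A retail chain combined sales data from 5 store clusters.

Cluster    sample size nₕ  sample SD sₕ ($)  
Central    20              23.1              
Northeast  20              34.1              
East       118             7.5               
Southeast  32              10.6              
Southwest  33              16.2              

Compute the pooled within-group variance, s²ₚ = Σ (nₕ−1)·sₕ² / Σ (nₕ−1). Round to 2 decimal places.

232.54

Degrees of freedom: 19 + 19 + 117 + 31 + 32 = 218.
Σ(nₕ−1)sₕ² = 19·533.61 + 19·1162.81 + 117·56.25 + 31·112.36 + 32·262.44 = 50694.47.
s²ₚ = 50694.47 / 218 = 232.5434... → 232.54.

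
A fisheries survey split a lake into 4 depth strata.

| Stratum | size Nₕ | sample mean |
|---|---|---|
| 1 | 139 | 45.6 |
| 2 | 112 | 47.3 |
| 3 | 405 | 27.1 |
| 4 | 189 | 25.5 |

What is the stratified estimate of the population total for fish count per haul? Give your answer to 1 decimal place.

27431.0

Estimate total by summing Nₕ·x̄ₕ over strata.
139·45.6 + 112·47.3 + 405·27.1 + 189·25.5 = 6338.4 + 5297.6 + 10975.5 + 4819.5 = 27431.0.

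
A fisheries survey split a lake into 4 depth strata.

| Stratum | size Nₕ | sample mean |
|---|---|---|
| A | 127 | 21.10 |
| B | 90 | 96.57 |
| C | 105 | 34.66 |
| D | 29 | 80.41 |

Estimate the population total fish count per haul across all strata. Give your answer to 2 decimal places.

A: 127·21.10 = 2679.7
B: 90·96.57 = 8691.3
C: 105·34.66 = 3639.3
D: 29·80.41 = 2331.89
τ̂ = Σ Nₕx̄ₕ = 17342.19.

17342.19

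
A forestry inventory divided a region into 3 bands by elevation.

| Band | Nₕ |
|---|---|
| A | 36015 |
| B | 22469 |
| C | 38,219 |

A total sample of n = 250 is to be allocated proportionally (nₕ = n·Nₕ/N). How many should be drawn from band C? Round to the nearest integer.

Share of band C = 38219/96703 = 0.39522.
Allocate 250 × 0.39522 = 98.805... → 99.

99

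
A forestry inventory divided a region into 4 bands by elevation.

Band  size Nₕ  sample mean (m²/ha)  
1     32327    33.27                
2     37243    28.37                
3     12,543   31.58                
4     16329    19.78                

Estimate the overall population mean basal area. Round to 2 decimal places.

28.96

x̄_st = (Σ Nₕx̄ₕ) / (Σ Nₕ) = (32327·33.27 + 37243·28.37 + 12543·31.58 + 16329·19.78) / 98442
= 2851198.76 / 98442 = 28.9632... → 28.96.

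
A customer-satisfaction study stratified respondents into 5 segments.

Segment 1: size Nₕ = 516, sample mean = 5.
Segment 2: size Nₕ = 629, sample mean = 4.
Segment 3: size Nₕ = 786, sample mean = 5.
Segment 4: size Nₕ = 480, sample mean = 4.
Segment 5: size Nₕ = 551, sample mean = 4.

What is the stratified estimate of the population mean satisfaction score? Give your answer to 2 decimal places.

4.44

N = 2962; weights Wₕ = Nₕ/N = (0.1742, 0.2124, 0.2654, 0.1621, 0.1860).
x̄_st = Σ Wₕ·x̄ₕ = 0.1742·5 + 0.2124·4 + 0.2654·5 + 0.1621·4 + 0.1860·4 ≈ 4.4396...
→ 4.44.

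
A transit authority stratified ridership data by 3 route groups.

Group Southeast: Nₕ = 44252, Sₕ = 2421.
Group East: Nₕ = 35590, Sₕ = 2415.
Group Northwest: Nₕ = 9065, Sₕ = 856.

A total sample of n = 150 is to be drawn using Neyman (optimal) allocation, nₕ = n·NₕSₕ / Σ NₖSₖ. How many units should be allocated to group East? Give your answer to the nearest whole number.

Southeast: NₕSₕ = 44252·2421 = 107134092
East: NₕSₕ = 35590·2415 = 85949850
Northwest: NₕSₕ = 9065·856 = 7759640
Σ NₕSₕ = 200843582.
n_East = 150·85949850/200843582 = 64.192... → 64.

64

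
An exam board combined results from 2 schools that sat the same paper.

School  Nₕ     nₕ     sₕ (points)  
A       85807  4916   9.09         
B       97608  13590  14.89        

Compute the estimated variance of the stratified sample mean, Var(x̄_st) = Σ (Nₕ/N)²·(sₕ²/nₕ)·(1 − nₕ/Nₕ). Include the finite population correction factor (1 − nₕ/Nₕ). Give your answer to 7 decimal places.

0.0074449

N = 183415. Term for each stratum: Wₕ²sₕ²/nₕ·(1−nₕ/Nₕ).
Var(x̄_st) = 0.0034679204 + 0.0039770220 = 0.0074449423 → 0.0074449.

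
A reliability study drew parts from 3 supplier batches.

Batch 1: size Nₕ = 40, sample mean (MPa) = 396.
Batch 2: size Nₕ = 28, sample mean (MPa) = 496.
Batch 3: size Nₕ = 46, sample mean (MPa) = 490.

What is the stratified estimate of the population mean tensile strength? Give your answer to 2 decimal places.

x̄_st = (Σ Nₕx̄ₕ) / (Σ Nₕ) = (40·396 + 28·496 + 46·490) / 114
= 52268 / 114 = 458.4912... → 458.49.

458.49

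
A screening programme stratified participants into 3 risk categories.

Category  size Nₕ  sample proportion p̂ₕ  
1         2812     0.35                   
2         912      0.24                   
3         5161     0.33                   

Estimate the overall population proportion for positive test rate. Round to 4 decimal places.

0.3271

N = 2812 + 912 + 5161 = 8885.
Overall proportion = Σ (Nₕ/N)·p̂ₕ.
Σ Nₕp̂ₕ = 984.2 + 218.88 + 1703.13 = 2906.21.
2906.21 / 8885 = 0.327092... → 0.3271.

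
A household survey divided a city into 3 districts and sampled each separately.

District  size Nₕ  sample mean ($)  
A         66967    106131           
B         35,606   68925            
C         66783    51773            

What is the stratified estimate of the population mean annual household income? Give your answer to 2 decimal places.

76873.42

N = 169356; weights Wₕ = Nₕ/N = (0.3954, 0.2102, 0.3943).
x̄_st = Σ Wₕ·x̄ₕ = 0.3954·106131 + 0.2102·68925 + 0.3943·51773 ≈ 76873.4175...
→ 76873.42.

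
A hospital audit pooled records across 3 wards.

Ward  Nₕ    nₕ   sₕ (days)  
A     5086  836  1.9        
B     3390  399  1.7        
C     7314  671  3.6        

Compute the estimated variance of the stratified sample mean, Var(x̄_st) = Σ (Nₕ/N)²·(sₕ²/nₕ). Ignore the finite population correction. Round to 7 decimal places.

0.0049259

N = 15790; Wₕ = Nₕ/N.
ward A: (5086/15790)²·1.9²/836 = 0.0004480117
ward B: (3390/15790)²·1.7²/399 = 0.0003338567
ward C: (7314/15790)²·3.6²/671 = 0.0041440800
Sum = 0.0049259484 → 0.0049259.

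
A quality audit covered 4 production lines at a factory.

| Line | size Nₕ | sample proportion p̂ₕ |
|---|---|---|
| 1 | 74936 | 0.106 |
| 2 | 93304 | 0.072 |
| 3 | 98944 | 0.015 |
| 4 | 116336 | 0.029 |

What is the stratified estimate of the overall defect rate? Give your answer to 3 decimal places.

0.051

N = 74936 + 93304 + 98944 + 116336 = 383520.
Overall proportion = Σ (Nₕ/N)·p̂ₕ.
Σ Nₕp̂ₕ = 7943.216 + 6717.888 + 1484.16 + 3373.744 = 19519.008.
19519.008 / 383520 = 0.05089... → 0.051.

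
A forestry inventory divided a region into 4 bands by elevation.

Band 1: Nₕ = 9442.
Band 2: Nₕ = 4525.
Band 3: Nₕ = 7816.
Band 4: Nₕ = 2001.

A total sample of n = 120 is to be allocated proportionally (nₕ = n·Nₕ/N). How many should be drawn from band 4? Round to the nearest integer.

10

N = 9442 + 4525 + 7816 + 2001 = 23784.
n_4 = 120·2001/23784 = 10.096... → 10.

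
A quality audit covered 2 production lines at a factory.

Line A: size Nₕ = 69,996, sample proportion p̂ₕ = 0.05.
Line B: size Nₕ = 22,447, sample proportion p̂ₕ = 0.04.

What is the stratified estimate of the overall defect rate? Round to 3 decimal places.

Wₕ = Nₕ/N with N = 92443: 0.7572, 0.2428.
p̂_st = 0.7572·0.05 + 0.2428·0.04 ≈ 0.04757... → 0.048.

0.048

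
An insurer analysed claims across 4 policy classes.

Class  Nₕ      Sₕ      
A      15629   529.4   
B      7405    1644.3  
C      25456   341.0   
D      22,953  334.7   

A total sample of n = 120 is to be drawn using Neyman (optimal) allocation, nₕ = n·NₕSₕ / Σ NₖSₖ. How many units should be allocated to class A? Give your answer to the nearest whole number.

27

A: NₕSₕ = 15629·529.4 = 8273992.6
B: NₕSₕ = 7405·1644.3 = 12176041.5
C: NₕSₕ = 25456·341.0 = 8680496
D: NₕSₕ = 22953·334.7 = 7682369.1
Σ NₕSₕ = 36812899.2.
n_A = 120·8273992.6/36812899.2 = 26.971... → 27.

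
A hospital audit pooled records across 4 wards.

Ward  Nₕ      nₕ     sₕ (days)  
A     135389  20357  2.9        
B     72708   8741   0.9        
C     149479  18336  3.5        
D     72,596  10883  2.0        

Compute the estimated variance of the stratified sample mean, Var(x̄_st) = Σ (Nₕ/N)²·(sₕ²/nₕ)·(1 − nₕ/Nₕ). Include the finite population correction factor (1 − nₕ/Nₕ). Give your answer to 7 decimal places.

N = 430172; Wₕ = Nₕ/N.
ward A: (135389/430172)²·2.9²/20357·(1 − 20357/135389) = 0.0000347696
ward B: (72708/430172)²·0.9²/8741·(1 − 8741/72708) = 0.0000023290
ward C: (149479/430172)²·3.5²/18336·(1 − 18336/149479) = 0.0000707738
ward D: (72596/430172)²·2.0²/10883·(1 − 10883/72596) = 0.0000088985
Sum = 0.0001167710 → 0.0001168.

0.0001168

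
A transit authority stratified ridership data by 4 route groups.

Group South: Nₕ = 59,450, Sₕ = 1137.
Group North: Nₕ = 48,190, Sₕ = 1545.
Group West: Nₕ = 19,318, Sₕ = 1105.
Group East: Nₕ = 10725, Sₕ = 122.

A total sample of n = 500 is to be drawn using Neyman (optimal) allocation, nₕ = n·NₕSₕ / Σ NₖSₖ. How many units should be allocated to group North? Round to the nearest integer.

226

South: NₕSₕ = 59450·1137 = 67594650
North: NₕSₕ = 48190·1545 = 74453550
West: NₕSₕ = 19318·1105 = 21346390
East: NₕSₕ = 10725·122 = 1308450
Σ NₕSₕ = 164703040.
n_North = 500·74453550/164703040 = 226.024... → 226.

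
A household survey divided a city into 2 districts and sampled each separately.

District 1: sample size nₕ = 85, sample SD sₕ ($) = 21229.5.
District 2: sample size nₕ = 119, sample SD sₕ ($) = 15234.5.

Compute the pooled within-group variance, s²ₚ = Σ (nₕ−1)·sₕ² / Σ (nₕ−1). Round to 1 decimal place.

1: (85−1)·21229.5² = 84·450691670.25 = 37858100301
2: (119−1)·15234.5² = 118·232089990.25 = 27386618849.5
Numerator = 65244719150.5; denominator = Σ(nₕ−1) = 202.
s²ₚ = 65244719150.5/202 = 322993659.161... → 322993659.2.

322993659.2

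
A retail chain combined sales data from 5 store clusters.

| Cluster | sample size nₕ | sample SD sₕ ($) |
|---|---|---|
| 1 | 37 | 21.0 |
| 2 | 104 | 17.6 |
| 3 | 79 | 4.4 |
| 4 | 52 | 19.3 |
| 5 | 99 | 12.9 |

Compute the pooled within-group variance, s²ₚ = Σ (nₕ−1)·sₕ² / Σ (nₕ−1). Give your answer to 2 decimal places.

1: (37−1)·21.0² = 36·441 = 15876
2: (104−1)·17.6² = 103·309.76 = 31905.28
3: (79−1)·4.4² = 78·19.36 = 1510.08
4: (52−1)·19.3² = 51·372.49 = 18996.99
5: (99−1)·12.9² = 98·166.41 = 16308.18
Numerator = 84596.53; denominator = Σ(nₕ−1) = 366.
s²ₚ = 84596.53/366 = 231.1381... → 231.14.

231.14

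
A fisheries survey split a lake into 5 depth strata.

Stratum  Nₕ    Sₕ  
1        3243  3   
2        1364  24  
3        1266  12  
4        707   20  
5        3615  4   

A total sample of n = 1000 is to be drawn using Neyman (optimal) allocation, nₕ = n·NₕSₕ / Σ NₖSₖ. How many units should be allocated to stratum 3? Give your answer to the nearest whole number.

176

Σ NₕSₕ = 3243·3 + 1364·24 + 1266·12 + 707·20 + 3615·4 = 86257.
Share for 3: 15192/86257 = 0.17612.
n_3 = 1000 × 0.17612 = 176.125... → 176.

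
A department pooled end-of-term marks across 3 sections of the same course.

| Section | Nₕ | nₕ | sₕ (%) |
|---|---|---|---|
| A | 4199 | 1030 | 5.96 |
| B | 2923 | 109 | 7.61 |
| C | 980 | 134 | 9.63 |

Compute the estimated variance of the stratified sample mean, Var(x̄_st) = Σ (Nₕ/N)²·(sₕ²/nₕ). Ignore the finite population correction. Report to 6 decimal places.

N = 8102. Term for each stratum: Wₕ²sₕ²/nₕ.
Var(x̄_st) = 0.009263233 + 0.069153787 + 0.010125476 = 0.088542496 → 0.088542.

0.088542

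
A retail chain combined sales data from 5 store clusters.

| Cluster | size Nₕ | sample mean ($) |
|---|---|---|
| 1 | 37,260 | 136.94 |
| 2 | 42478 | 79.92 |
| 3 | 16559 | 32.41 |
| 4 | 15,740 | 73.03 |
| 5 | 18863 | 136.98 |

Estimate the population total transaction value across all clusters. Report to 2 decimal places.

1: 37260·136.94 = 5102384.4
2: 42478·79.92 = 3394841.76
3: 16559·32.41 = 536677.19
4: 15740·73.03 = 1149492.2
5: 18863·136.98 = 2583853.74
τ̂ = Σ Nₕx̄ₕ = 12767249.29.

12767249.29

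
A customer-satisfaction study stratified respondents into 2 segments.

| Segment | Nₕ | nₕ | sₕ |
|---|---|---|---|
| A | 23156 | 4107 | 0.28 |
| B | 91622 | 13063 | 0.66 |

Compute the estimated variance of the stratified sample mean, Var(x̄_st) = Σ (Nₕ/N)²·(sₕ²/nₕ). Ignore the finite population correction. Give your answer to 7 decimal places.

0.0000220

N = 114778; Wₕ = Nₕ/N.
segment A: (23156/114778)²·0.28²/4107 = 0.0000007770
segment B: (91622/114778)²·0.66²/13063 = 0.0000212484
Sum = 0.0000220254 → 0.0000220.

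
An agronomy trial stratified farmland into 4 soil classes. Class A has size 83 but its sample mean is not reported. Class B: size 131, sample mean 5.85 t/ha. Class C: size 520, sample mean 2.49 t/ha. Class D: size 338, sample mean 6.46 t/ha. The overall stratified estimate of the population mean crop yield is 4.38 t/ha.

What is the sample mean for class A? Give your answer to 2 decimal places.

5.43

N = 83 + 131 + 520 + 338 = 1072.
Overall total = μ·N = 4.38·1072 = 4695.36.
Subtract the known strata: 131·5.85 + 520·2.49 + 338·6.46 = 4244.63.
Remaining total for class A: 4695.36 − 4244.63 = 450.73.
Divide by its size: 450.73 / 83 = 5.4305... → 5.43.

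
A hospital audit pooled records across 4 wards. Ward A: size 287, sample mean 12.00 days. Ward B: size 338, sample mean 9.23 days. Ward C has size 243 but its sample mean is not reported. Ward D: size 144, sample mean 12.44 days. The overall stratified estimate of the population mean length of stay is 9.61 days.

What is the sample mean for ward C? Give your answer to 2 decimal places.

N = 287 + 338 + 243 + 144 = 1012.
Overall total = μ·N = 9.61·1012 = 9725.32.
Subtract the known strata: 287·12.00 + 338·9.23 + 144·12.44 = 8355.1.
Remaining total for ward C: 9725.32 − 8355.1 = 1370.22.
Divide by its size: 1370.22 / 243 = 5.6388... → 5.64.

5.64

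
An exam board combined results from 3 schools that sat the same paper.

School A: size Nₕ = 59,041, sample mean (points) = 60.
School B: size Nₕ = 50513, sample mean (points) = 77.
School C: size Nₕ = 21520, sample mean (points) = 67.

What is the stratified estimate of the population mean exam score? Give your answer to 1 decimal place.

x̄_st = (Σ Nₕx̄ₕ) / (Σ Nₕ) = (59041·60 + 50513·77 + 21520·67) / 131074
= 8873801 / 131074 = 67.701... → 67.7.

67.7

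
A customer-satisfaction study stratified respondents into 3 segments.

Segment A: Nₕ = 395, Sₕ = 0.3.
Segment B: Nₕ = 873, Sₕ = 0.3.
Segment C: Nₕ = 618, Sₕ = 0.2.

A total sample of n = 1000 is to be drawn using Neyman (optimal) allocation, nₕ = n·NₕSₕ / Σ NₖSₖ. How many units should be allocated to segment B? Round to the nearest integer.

Σ NₕSₕ = 395·0.3 + 873·0.3 + 618·0.2 = 504.
Share for B: 261.9/504 = 0.51964.
n_B = 1000 × 0.51964 = 519.643... → 520.

520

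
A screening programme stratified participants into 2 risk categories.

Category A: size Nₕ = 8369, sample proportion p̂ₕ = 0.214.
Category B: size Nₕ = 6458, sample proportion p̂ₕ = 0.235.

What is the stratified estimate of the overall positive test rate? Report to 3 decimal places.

N = 8369 + 6458 = 14827.
Overall proportion = Σ (Nₕ/N)·p̂ₕ.
Σ Nₕp̂ₕ = 1790.966 + 1517.63 = 3308.596.
3308.596 / 14827 = 0.22315... → 0.223.

0.223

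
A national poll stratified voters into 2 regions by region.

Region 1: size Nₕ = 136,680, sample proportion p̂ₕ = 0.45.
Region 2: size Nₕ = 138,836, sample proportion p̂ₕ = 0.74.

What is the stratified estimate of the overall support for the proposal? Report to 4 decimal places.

N = 136680 + 138836 = 275516.
Overall proportion = Σ (Nₕ/N)·p̂ₕ.
Σ Nₕp̂ₕ = 61506 + 102738.64 = 164244.64.
164244.64 / 275516 = 0.596135... → 0.5961.

0.5961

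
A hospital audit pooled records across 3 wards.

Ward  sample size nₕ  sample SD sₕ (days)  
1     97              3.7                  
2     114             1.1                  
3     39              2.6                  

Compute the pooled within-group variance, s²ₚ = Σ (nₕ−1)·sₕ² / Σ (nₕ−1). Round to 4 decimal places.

6.9144

Degrees of freedom: 96 + 113 + 38 = 247.
Σ(nₕ−1)sₕ² = 96·13.69 + 113·1.21 + 38·6.76 = 1707.85.
s²ₚ = 1707.85 / 247 = 6.914372... → 6.9144.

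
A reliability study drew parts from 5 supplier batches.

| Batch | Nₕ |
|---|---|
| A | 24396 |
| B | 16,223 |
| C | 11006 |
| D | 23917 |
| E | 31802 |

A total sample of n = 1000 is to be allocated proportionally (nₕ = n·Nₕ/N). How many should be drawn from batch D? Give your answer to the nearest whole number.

223

Share of batch D = 23917/107344 = 0.22281.
Allocate 1000 × 0.22281 = 222.807... → 223.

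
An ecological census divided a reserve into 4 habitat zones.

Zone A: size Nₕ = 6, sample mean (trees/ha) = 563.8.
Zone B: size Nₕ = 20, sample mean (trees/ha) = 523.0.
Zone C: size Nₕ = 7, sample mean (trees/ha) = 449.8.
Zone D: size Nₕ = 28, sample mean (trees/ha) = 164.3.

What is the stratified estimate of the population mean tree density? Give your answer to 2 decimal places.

353.96

N = 6 + 20 + 7 + 28 = 61.
Overall mean = Σ (Nₕ/N)·x̄ₕ — weight by population share, not a simple average.
Σ Nₕx̄ₕ = 6·563.8 + 20·523.0 + 7·449.8 + 28·164.3 = 3382.8 + 10460 + 3148.6 + 4600.4 = 21591.8.
Divide by N: 21591.8 / 61 = 353.9639... → 353.96.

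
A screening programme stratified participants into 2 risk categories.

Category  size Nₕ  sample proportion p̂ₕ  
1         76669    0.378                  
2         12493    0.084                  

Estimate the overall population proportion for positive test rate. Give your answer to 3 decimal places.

Wₕ = Nₕ/N with N = 89162: 0.8599, 0.1401.
p̂_st = 0.8599·0.378 + 0.1401·0.084 ≈ 0.33681... → 0.337.

0.337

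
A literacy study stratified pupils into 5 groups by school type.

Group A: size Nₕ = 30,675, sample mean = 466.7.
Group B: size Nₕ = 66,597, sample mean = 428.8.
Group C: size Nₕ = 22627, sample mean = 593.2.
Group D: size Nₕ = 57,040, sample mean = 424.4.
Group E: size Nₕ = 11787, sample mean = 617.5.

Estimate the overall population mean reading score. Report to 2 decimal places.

N = 30675 + 66597 + 22627 + 57040 + 11787 = 188726.
The stratified mean weights each stratum mean by its population share Nₕ/N.
Σ Nₕx̄ₕ = 30675·466.7 + 66597·428.8 + 22627·593.2 + 57040·424.4 + 11787·617.5 = 14316022.5 + 28556793.6 + 13422336.4 + 24207776 + 7278472.5 = 87781401.
Divide by N: 87781401 / 188726 = 465.1262... → 465.13.

465.13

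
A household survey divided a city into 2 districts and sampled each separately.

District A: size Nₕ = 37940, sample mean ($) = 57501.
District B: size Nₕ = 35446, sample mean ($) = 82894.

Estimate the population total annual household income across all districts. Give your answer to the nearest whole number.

A: 37940·57501 = 2181587940
B: 35446·82894 = 2938260724
τ̂ = Σ Nₕx̄ₕ = 5119848664.

5119848664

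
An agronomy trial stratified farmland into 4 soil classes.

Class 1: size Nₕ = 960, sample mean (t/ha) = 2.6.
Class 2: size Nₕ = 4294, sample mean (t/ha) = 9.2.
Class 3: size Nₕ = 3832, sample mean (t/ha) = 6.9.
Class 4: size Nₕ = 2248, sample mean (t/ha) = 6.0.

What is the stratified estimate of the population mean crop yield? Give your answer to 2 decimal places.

7.23

x̄_st = (Σ Nₕx̄ₕ) / (Σ Nₕ) = (960·2.6 + 4294·9.2 + 3832·6.9 + 2248·6.0) / 11334
= 81929.6 / 11334 = 7.2287... → 7.23.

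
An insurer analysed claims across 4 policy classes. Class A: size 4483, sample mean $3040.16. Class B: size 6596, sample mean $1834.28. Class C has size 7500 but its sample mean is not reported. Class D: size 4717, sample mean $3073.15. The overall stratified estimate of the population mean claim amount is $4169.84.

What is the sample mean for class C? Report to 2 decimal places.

N = 4483 + 6596 + 7500 + 4717 = 23296.
Overall total = μ·N = 4169.84·23296 = 97140592.64.
Subtract the known strata: 4483·3040.16 + 6596·1834.28 + 4717·3073.15 = 40223996.71.
Remaining total for class C: 97140592.64 − 40223996.71 = 56916595.93.
Divide by its size: 56916595.93 / 7500 = 7588.8795... → 7588.88.

7588.88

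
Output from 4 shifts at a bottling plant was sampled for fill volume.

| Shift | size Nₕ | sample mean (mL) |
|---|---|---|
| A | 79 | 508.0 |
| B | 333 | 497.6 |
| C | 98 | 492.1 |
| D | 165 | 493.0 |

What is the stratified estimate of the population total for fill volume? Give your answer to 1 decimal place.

335403.6

A: 79·508.0 = 40132
B: 333·497.6 = 165700.8
C: 98·492.1 = 48225.8
D: 165·493.0 = 81345
τ̂ = Σ Nₕx̄ₕ = 335403.6.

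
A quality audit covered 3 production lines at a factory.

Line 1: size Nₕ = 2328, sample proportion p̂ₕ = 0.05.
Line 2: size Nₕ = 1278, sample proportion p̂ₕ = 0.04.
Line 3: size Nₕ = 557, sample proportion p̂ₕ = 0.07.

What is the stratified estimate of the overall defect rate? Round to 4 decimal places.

N = 2328 + 1278 + 557 = 4163.
Overall proportion = Σ (Nₕ/N)·p̂ₕ.
Σ Nₕp̂ₕ = 116.4 + 51.12 + 38.99 = 206.51.
206.51 / 4163 = 0.049606... → 0.0496.

0.0496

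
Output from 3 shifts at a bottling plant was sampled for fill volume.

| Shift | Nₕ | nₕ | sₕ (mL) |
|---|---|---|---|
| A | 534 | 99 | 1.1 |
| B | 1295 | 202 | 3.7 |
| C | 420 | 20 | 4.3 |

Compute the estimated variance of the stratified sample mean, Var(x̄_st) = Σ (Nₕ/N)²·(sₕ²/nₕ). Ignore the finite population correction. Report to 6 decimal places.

N = 2249; Wₕ = Nₕ/N.
shift A: (534/2249)²·1.1²/99 = 0.000689055
shift B: (1295/2249)²·3.7²/202 = 0.022470498
shift C: (420/2249)²·4.3²/20 = 0.032242342
Sum = 0.055401896 → 0.055402.

0.055402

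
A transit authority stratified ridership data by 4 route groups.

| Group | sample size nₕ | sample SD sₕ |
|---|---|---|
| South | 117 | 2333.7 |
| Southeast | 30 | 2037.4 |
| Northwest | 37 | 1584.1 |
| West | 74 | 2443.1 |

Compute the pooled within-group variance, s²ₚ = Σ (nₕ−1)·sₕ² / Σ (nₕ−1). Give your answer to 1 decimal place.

South: (117−1)·2333.7² = 116·5446155.69 = 631754060.04
Southeast: (30−1)·2037.4² = 29·4150998.76 = 120378964.04
Northwest: (37−1)·1584.1² = 36·2509372.81 = 90337421.16
West: (74−1)·2443.1² = 73·5968737.61 = 435717845.53
Numerator = 1278188290.77; denominator = Σ(nₕ−1) = 254.
s²ₚ = 1278188290.77/254 = 5032237.365... → 5032237.4.

5032237.4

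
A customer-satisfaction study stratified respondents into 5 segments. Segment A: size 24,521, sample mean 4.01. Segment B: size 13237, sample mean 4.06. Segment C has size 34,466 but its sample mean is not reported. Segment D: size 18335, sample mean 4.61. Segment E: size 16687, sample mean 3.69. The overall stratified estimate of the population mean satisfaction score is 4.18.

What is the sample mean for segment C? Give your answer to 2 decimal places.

N = 24521 + 13237 + 34466 + 18335 + 16687 = 107246.
Overall total = μ·N = 4.18·107246 = 448288.28.
Subtract the known strata: 24521·4.01 + 13237·4.06 + 18335·4.61 + 16687·3.69 = 298170.81.
Remaining total for segment C: 448288.28 − 298170.81 = 150117.47.
Divide by its size: 150117.47 / 34466 = 4.3555... → 4.36.

4.36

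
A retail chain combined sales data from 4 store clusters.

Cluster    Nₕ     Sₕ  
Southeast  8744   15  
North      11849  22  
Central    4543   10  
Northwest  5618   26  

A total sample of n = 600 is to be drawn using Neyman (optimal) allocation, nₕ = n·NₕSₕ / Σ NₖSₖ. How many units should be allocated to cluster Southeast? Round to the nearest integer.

Σ NₕSₕ = 8744·15 + 11849·22 + 4543·10 + 5618·26 = 583336.
Share for Southeast: 131160/583336 = 0.22484.
n_Southeast = 600 × 0.22484 = 134.907... → 135.

135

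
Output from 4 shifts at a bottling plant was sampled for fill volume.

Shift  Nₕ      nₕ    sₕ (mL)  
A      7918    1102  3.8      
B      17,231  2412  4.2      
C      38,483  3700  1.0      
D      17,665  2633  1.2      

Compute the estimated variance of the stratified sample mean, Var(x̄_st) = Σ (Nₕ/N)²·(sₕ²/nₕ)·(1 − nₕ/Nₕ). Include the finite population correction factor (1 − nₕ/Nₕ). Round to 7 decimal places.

N = 81297; Wₕ = Nₕ/N.
shift A: (7918/81297)²·3.8²/1102·(1 − 1102/7918) = 0.0001069995
shift B: (17231/81297)²·4.2²/2412·(1 − 2412/17231) = 0.0002825541
shift C: (38483/81297)²·1.0²/3700·(1 − 3700/38483) = 0.0000547375
shift D: (17665/81297)²·1.2²/2633·(1 − 2633/17665) = 0.0000219732
Sum = 0.0004662643 → 0.0004663.

0.0004663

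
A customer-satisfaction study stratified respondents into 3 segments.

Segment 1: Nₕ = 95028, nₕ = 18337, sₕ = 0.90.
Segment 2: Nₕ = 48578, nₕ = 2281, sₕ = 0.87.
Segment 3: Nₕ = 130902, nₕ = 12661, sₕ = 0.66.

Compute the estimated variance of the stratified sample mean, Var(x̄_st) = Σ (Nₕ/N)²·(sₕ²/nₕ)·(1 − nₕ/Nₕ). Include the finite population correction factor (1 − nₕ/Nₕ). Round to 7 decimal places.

N = 274508. Term for each stratum: Wₕ²sₕ²/nₕ·(1−nₕ/Nₕ).
Var(x̄_st) = 0.0000042721 + 0.0000099037 + 0.0000070668 = 0.0000212426 → 0.0000212.

0.0000212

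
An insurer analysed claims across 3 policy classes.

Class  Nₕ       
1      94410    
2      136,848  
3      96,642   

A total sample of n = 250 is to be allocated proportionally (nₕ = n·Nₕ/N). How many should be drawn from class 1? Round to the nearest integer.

Share of class 1 = 94410/327900 = 0.28792.
Allocate 250 × 0.28792 = 71.981... → 72.

72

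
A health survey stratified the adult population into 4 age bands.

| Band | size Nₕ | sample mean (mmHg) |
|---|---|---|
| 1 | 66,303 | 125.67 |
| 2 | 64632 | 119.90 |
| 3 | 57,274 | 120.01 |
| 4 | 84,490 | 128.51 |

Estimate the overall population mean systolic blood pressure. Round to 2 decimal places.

123.99

N = 272699; weights Wₕ = Nₕ/N = (0.2431, 0.2370, 0.2100, 0.3098).
x̄_st = Σ Wₕ·x̄ₕ = 0.2431·125.67 + 0.2370·119.90 + 0.2100·120.01 + 0.3098·128.51 ≈ 123.9936...
→ 123.99.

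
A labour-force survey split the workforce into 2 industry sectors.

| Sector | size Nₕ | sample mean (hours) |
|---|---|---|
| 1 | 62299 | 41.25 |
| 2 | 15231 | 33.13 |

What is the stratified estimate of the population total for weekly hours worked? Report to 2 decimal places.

3074436.78

1: 62299·41.25 = 2569833.75
2: 15231·33.13 = 504603.03
τ̂ = Σ Nₕx̄ₕ = 3074436.78.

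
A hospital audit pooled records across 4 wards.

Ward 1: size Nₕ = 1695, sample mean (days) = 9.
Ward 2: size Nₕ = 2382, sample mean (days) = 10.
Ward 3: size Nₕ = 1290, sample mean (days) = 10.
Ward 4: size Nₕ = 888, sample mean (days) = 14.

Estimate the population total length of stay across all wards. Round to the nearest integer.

1: 1695·9 = 15255
2: 2382·10 = 23820
3: 1290·10 = 12900
4: 888·14 = 12432
τ̂ = Σ Nₕx̄ₕ = 64407.

64407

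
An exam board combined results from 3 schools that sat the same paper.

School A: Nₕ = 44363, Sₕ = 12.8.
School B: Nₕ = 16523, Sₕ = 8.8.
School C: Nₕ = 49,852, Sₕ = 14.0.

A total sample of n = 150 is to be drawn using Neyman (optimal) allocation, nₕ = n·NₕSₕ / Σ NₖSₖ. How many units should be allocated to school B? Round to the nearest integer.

Σ NₕSₕ = 44363·12.8 + 16523·8.8 + 49852·14.0 = 1411176.8.
Share for B: 145402.4/1411176.8 = 0.10304.
n_B = 150 × 0.10304 = 15.455... → 15.

15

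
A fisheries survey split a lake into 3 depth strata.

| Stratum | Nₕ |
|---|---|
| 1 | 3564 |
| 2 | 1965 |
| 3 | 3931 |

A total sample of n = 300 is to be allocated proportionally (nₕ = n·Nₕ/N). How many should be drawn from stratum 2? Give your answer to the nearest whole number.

N = 3564 + 1965 + 3931 = 9460.
n_2 = 300·1965/9460 = 62.315... → 62.

62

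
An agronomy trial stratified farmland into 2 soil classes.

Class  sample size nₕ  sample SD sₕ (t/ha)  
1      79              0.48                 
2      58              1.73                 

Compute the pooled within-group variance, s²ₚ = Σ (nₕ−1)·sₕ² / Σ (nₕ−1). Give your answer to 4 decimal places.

Degrees of freedom: 78 + 57 = 135.
Σ(nₕ−1)sₕ² = 78·0.2304 + 57·2.9929 = 188.5665.
s²ₚ = 188.5665 / 135 = 1.396789... → 1.3968.

1.3968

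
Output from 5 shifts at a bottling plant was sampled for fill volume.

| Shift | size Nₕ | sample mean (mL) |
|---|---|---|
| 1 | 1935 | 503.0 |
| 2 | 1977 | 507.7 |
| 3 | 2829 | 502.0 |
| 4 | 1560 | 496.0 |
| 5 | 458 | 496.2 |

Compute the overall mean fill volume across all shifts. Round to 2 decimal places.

502.14

N = 8759; weights Wₕ = Nₕ/N = (0.2209, 0.2257, 0.3230, 0.1781, 0.0523).
x̄_st = Σ Wₕ·x̄ₕ = 0.2209·503.0 + 0.2257·507.7 + 0.3230·502.0 + 0.1781·496.0 + 0.0523·496.2 ≈ 502.1356...
→ 502.14.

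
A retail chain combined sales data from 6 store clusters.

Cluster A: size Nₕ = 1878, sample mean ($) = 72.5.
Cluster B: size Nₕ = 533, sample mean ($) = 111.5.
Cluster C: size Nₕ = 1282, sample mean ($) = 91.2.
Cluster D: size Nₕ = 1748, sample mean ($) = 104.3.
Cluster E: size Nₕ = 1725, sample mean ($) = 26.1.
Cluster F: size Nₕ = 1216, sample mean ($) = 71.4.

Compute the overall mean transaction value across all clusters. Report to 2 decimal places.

74.76

N = 8382; weights Wₕ = Nₕ/N = (0.2241, 0.0636, 0.1529, 0.2085, 0.2058, 0.1451).
x̄_st = Σ Wₕ·x̄ₕ = 0.2241·72.5 + 0.0636·111.5 + 0.1529·91.2 + 0.2085·104.3 + 0.2058·26.1 + 0.1451·71.4 ≈ 74.7631...
→ 74.76.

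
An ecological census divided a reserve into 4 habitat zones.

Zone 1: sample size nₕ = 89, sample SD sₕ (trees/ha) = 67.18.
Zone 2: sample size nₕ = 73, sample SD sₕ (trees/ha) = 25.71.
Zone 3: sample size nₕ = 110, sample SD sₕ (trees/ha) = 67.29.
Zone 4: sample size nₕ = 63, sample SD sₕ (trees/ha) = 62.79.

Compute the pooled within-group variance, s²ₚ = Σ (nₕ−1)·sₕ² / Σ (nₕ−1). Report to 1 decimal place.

Degrees of freedom: 88 + 72 + 109 + 62 = 331.
Σ(nₕ−1)sₕ² = 88·4513.1524 + 72·661.0041 + 109·4527.9441 + 62·3942.5841 = 1182735.8275.
s²ₚ = 1182735.8275 / 331 = 3573.220... → 3573.2.

3573.2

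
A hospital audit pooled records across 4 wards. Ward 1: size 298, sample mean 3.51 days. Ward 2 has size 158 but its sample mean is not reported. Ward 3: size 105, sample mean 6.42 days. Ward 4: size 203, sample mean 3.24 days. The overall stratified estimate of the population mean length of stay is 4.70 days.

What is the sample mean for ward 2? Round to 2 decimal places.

N = 298 + 158 + 105 + 203 = 764.
Overall total = μ·N = 4.70·764 = 3590.8.
Subtract the known strata: 298·3.51 + 105·6.42 + 203·3.24 = 2377.8.
Remaining total for ward 2: 3590.8 − 2377.8 = 1213.
Divide by its size: 1213 / 158 = 7.6772... → 7.68.

7.68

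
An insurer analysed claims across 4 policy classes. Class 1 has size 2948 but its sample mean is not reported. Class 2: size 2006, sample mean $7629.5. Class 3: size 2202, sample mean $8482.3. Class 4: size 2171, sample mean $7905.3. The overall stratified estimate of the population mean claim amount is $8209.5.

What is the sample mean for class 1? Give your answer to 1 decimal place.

Σ Nₕx̄ₕ = N·μ, so 2948·x̄_1 = 9327·8209.5 − (2006·7629.5 + 2202·8482.3 + 2171·7905.3).
= 76570006.5 − 51145207.9 = 25424798.6.
x̄_1 = 25424798.6 / 2948 = 8624.423... → 8624.4.

8624.4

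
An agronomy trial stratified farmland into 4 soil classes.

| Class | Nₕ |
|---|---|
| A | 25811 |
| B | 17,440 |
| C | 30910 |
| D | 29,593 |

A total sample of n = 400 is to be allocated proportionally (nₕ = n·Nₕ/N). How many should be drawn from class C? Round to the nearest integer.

N = 25811 + 17440 + 30910 + 29593 = 103754.
n_C = 400·30910/103754 = 119.166... → 119.

119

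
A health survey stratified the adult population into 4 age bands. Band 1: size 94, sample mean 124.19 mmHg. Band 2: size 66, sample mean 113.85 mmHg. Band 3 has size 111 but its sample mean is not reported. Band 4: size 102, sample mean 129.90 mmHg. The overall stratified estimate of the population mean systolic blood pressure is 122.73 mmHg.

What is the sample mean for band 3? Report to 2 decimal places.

120.18

Σ Nₕx̄ₕ = N·μ, so 111·x̄_3 = 373·122.73 − (94·124.19 + 66·113.85 + 102·129.90).
= 45778.29 − 32437.76 = 13340.53.
x̄_3 = 13340.53 / 111 = 120.1850... → 120.18.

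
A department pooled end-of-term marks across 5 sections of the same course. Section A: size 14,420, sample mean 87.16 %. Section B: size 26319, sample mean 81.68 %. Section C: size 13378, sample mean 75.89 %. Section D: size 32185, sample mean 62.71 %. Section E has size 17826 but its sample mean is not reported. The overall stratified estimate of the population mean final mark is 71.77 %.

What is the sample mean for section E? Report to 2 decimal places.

57.95

N = 14420 + 26319 + 13378 + 32185 + 17826 = 104128.
Overall total = μ·N = 71.77·104128 = 7473266.56.
Subtract the known strata: 14420·87.16 + 26319·81.68 + 13378·75.89 + 32185·62.71 = 6440160.89.
Remaining total for section E: 7473266.56 − 6440160.89 = 1033105.67.
Divide by its size: 1033105.67 / 17826 = 57.9550... → 57.95.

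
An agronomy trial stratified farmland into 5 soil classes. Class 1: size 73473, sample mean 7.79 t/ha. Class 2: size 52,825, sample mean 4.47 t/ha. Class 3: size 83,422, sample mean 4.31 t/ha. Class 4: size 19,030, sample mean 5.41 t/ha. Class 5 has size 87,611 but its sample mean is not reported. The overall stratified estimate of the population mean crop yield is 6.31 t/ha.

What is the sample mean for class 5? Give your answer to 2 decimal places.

8.28

Σ Nₕx̄ₕ = N·μ, so 87611·x̄_5 = 316361·6.31 − (73473·7.79 + 52825·4.47 + 83422·4.31 + 19030·5.41).
= 1996237.91 − 1270983.54 = 725254.37.
x̄_5 = 725254.37 / 87611 = 8.2781... → 8.28.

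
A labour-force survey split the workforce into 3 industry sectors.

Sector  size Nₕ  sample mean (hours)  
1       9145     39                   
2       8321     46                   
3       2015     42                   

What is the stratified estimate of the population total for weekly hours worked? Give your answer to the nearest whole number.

1: 9145·39 = 356655
2: 8321·46 = 382766
3: 2015·42 = 84630
τ̂ = Σ Nₕx̄ₕ = 824051.

824051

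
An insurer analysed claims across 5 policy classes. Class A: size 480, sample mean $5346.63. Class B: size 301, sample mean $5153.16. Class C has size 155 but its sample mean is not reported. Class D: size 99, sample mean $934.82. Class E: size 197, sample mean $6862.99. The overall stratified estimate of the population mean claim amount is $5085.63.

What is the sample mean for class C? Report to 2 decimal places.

4538.43

Σ Nₕx̄ₕ = N·μ, so 155·x̄_C = 1232·5085.63 − (480·5346.63 + 301·5153.16 + 99·934.82 + 197·6862.99).
= 6265496.16 − 5562039.77 = 703456.39.
x̄_C = 703456.39 / 155 = 4538.4283... → 4538.43.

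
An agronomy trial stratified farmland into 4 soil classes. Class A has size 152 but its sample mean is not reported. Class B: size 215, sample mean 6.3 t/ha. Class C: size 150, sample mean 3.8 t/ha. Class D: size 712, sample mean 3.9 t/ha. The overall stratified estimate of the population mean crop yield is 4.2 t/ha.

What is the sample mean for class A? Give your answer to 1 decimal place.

3.0

N = 152 + 215 + 150 + 712 = 1229.
Overall total = μ·N = 4.2·1229 = 5161.8.
Subtract the known strata: 215·6.3 + 150·3.8 + 712·3.9 = 4701.3.
Remaining total for class A: 5161.8 − 4701.3 = 460.5.
Divide by its size: 460.5 / 152 = 3.030... → 3.0.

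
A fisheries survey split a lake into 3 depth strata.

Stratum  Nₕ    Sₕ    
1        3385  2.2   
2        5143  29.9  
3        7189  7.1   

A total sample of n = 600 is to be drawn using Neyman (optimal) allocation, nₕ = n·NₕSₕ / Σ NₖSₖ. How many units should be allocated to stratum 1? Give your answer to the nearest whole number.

21

1: NₕSₕ = 3385·2.2 = 7447
2: NₕSₕ = 5143·29.9 = 153775.7
3: NₕSₕ = 7189·7.1 = 51041.9
Σ NₕSₕ = 212264.6.
n_1 = 600·7447/212264.6 = 21.050... → 21.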